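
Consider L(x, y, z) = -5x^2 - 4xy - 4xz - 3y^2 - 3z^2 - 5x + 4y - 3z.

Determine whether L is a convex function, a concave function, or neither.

L is quadratic, so its Hessian is the constant matrix H = [[-10, -4, -4], [-4, -6, 0], [-4, 0, -6]].
Leading principal minors: -10, 44, -168.
Signs alternate −, +, − ⇒ H ≺ 0 ⇒ concave.

concave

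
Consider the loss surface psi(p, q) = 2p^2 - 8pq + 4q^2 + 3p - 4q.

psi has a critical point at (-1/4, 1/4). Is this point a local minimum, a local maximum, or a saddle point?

The Hessian of psi is constant: H = [[4, -8], [-8, 8]].
det(H) = 4·8 − (-8)² = -32.
Since det(H) < 0, H is indefinite and the critical point is a saddle point.

saddle point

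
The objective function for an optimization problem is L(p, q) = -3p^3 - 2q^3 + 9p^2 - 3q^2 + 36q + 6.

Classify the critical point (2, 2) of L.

The mixed partial ∂²L/∂p∂q is 0, so the Hessian at any point is diag(L_pp, L_qq) = diag(18(-p + 1), -6(2q + 1)).
At (2, 2): H = diag(-18, -30).
Both eigenvalues are negative, so H is negative definite: a local maximum.

local maximum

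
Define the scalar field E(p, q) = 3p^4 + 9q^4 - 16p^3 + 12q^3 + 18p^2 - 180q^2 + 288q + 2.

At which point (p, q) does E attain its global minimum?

E(p,q) separates as A(p) + B(q) + 2, so its minimum is min A + min B + 2.
A'(p) = 12p(p - 3)(p - 1) vanishes at p ∈ {0, 1, 3}; B'(q) = 36(q - 2)(q - 1)(q + 4) vanishes at q ∈ {-4, 1, 2}.
Local minima of A (where A''>0): A(0)=0, A(3)=-27. Local minima of B: B(-4)=-2496, B(2)=96.
So the global minimum of E is A(3) + B(-4) + 2 = -27 − 2496 + 2 = -2521, attained at (3, -4).

(3, -4)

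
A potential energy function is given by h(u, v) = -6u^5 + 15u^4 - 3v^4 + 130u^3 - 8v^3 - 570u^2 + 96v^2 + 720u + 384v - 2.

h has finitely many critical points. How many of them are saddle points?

6

h separates as a function of u plus a function of v, so ∇h=0 decouples.
∂h/∂u = -30(u - 3)(u - 2)(u - 1)(u + 4) = 0 at u ∈ {-4, 1, 2, 3}; ∂h/∂v = -12(v - 4)(v + 2)(v + 4) = 0 at v ∈ {-4, -2, 4}.
The Hessian is diagonal: diag(h_uu, h_vv). Second derivatives: h_uu(-4)=6300, h_uu(1)=-300, h_uu(2)=180, h_uu(3)=-420; h_vv(-4)=-192, h_vv(-2)=144, h_vv(4)=-576.
Saddle points occur where the two diagonal entries have opposite signs: (-4, -4), (-4, 4), (1, -2), (2, -4), (2, 4), (3, -2). Count: 6.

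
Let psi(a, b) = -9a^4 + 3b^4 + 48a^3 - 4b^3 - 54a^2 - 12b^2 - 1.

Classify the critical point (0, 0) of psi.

local maximum

The mixed partial ∂²psi/∂a∂b is 0, so the Hessian at any point is diag(psi_aa, psi_bb) = diag(36(-3a^2 + 8a - 3), 12(3b^2 - 2b - 2)).
At (0, 0): H = diag(-108, -24).
Both eigenvalues are negative, so H is negative definite: a local maximum.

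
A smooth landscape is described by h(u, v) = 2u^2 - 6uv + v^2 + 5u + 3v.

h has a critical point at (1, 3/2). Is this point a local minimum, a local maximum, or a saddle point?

The Hessian of h is constant: H = [[4, -6], [-6, 2]].
det(H) = 4·2 − (-6)² = -28.
Since det(H) < 0, H is indefinite and the critical point is a saddle point.

saddle point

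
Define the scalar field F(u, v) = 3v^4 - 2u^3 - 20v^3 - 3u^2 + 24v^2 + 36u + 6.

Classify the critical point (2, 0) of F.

saddle point

The mixed partial ∂²F/∂u∂v is 0, so the Hessian at any point is diag(F_uu, F_vv) = diag(-6(2u + 1), 12(3v^2 - 10v + 4)).
At (2, 0): H = diag(-30, 48).
The eigenvalues have opposite signs, so H is indefinite: a saddle point.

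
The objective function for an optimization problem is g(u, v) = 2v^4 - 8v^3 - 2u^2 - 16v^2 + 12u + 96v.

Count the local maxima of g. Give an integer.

g separates as a function of u plus a function of v, so ∇g=0 decouples.
∂g/∂u = -4(u - 3) = 0 at u ∈ {3}; ∂g/∂v = 8(v - 3)(v - 2)(v + 2) = 0 at v ∈ {-2, 2, 3}.
The Hessian is diagonal: diag(g_uu, g_vv). Second derivatives: g_uu(3)=-4; g_vv(-2)=160, g_vv(2)=-32, g_vv(3)=40.
Local maxima occur where both diagonal entries negative: (3, 2). Count: 1.

1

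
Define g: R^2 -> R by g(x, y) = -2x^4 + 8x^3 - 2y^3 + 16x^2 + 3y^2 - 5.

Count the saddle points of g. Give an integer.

3

g separates as a function of x plus a function of y, so ∇g=0 decouples.
∂g/∂x = -8x(x - 4)(x + 1) = 0 at x ∈ {-1, 0, 4}; ∂g/∂y = -6y(y - 1) = 0 at y ∈ {0, 1}.
The Hessian is diagonal: diag(g_xx, g_yy). Second derivatives: g_xx(-1)=-40, g_xx(0)=32, g_xx(4)=-160; g_yy(0)=6, g_yy(1)=-6.
Saddle points occur where the two diagonal entries have opposite signs: (-1, 0), (0, 1), (4, 0). Count: 3.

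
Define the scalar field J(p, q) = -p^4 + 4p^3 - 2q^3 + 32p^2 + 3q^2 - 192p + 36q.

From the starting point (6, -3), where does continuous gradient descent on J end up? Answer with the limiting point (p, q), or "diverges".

J is separable, so gradient descent decouples: p follows -∂J/∂p, q follows -∂J/∂q.
∂J/∂p = -4(p - 4)(p - 3)(p + 4); at p=6 this is -240, so p increases.
∂J/∂q = -6(q - 3)(q + 2); at q=-3 this is -36, so q increases.
The p-coordinate has no critical point in that direction and runs off to infinity.

diverges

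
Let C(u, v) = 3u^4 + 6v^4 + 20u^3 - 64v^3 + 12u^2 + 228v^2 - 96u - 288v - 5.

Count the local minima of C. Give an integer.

C separates as a function of u plus a function of v, so ∇C=0 decouples.
∂C/∂u = 12(u - 1)(u + 2)(u + 4) = 0 at u ∈ {-4, -2, 1}; ∂C/∂v = 24(v - 4)(v - 3)(v - 1) = 0 at v ∈ {1, 3, 4}.
The Hessian is diagonal: diag(C_uu, C_vv). Second derivatives: C_uu(-4)=120, C_uu(-2)=-72, C_uu(1)=180; C_vv(1)=144, C_vv(3)=-48, C_vv(4)=72.
Local minima occur where both diagonal entries positive: (-4, 1), (-4, 4), (1, 1), (1, 4). Count: 4.

4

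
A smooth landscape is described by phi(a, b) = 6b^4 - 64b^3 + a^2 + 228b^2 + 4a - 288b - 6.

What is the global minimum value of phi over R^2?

phi(a,b) separates as P(a) + Q(b) − 6, so its minimum is min P + min Q − 6.
P'(a) = 2a + 4 vanishes at a ∈ {-2}; Q'(b) = 24(b - 4)(b - 3)(b - 1) vanishes at b ∈ {1, 3, 4}.
Local minima of P (where P''>0): P(-2)=-4. Local minima of Q: Q(1)=-118, Q(4)=-64.
So the global minimum of phi is P(-2) + Q(1) − 6 = -4 − 118 − 6 = -128, attained at (-2, 1).

-128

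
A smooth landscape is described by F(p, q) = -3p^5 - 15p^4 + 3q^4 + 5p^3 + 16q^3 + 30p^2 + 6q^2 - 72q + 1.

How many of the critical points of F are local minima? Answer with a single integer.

4

F separates as a function of p plus a function of q, so ∇F=0 decouples.
∂F/∂p = -15p(p - 1)(p + 1)(p + 4) = 0 at p ∈ {-4, -1, 0, 1}; ∂F/∂q = 12(q - 1)(q + 2)(q + 3) = 0 at q ∈ {-3, -2, 1}.
The Hessian is diagonal: diag(F_pp, F_qq). Second derivatives: F_pp(-4)=900, F_pp(-1)=-90, F_pp(0)=60, F_pp(1)=-150; F_qq(-3)=48, F_qq(-2)=-36, F_qq(1)=144.
Local minima occur where both diagonal entries positive: (-4, -3), (-4, 1), (0, -3), (0, 1). Count: 4.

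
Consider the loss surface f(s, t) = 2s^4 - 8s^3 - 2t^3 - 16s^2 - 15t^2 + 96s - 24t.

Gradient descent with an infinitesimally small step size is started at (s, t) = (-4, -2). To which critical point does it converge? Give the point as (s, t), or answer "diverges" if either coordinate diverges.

(-2, -4)

f is separable, so gradient descent decouples: s follows -∂f/∂s, t follows -∂f/∂t.
∂f/∂s = 8(s - 3)(s - 2)(s + 2); at s=-4 this is -672, so s increases.
∂f/∂t = -6(t + 1)(t + 4); at t=-2 this is 12, so t decreases.
s converges to its nearest critical value -2 (a local min of the s-part); t converges to -4. The iterate converges to (-2, -4).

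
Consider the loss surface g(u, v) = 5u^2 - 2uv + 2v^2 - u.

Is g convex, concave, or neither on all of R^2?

g is quadratic, so its Hessian is the constant matrix H = [[10, -2], [-2, 4]].
det(H) = 36, tr(H) = 14.
det(H) > 0 and tr(H) > 0, so H is positive definite everywhere: convex.

convex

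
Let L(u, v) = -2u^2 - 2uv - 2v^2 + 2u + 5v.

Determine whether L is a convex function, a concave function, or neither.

concave

L is quadratic, so its Hessian is the constant matrix H = [[-4, -2], [-2, -4]].
det(H) = 12, tr(H) = -8.
det(H) > 0 and tr(H) < 0, so H is negative definite everywhere: concave.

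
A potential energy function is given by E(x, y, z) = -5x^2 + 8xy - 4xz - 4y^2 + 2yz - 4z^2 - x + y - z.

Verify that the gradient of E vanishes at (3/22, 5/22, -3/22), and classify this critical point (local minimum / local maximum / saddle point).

local maximum

∇E = (-10x + 8y - 4z - 1, 8x - 8y + 2z + 1, -4x + 2y - 8z - 1); substituting (3/22, 5/22, -3/22) gives ∇E = (0, 0, 0), so (3/22, 5/22, -3/22) is indeed a critical point.
The Hessian is constant: H = [[-10, 8, -4], [8, -8, 2], [-4, 2, -8]].
Leading principal minors: Δ₁ = -10, Δ₂ = 16, Δ₃ = -88.
The minors alternate sign starting negative (−, +, −), so H is negative definite: a local maximum.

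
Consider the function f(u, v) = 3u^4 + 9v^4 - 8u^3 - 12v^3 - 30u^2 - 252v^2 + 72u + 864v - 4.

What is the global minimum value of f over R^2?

f(u,v) separates as P(u) + Q(v) − 4, so its minimum is min P + min Q − 4.
P'(u) = 12(u - 3)(u - 1)(u + 2) vanishes at u ∈ {-2, 1, 3}; Q'(v) = 36(v - 3)(v - 2)(v + 4) vanishes at v ∈ {-4, 2, 3}.
Local minima of P (where P''>0): P(-2)=-152, P(3)=-27. Local minima of Q: Q(-4)=-4416, Q(3)=729.
So the global minimum of f is P(-2) + Q(-4) − 4 = -152 − 4416 − 4 = -4572, attained at (-2, -4).

-4572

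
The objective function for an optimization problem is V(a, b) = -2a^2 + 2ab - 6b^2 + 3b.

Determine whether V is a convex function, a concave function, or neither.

V is quadratic, so its Hessian is the constant matrix H = [[-4, 2], [2, -12]].
det(H) = 44, tr(H) = -16.
det(H) > 0 and tr(H) < 0, so H is negative definite everywhere: concave.

concave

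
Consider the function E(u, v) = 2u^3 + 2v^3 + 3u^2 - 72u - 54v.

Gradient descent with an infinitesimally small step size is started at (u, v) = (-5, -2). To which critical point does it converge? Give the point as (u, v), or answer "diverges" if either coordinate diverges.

E is separable, so gradient descent decouples: u follows -∂E/∂u, v follows -∂E/∂v.
∂E/∂u = 6(u - 3)(u + 4); at u=-5 this is 48, so u decreases.
∂E/∂v = 6(v - 3)(v + 3); at v=-2 this is -30, so v increases.
The u-coordinate has no critical point in that direction and runs off to infinity.

diverges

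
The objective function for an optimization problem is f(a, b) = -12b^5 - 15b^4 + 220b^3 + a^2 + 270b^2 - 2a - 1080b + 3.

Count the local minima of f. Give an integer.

f separates as a function of a plus a function of b, so ∇f=0 decouples.
∂f/∂a = 2(a - 1) = 0 at a ∈ {1}; ∂f/∂b = -60(b - 3)(b - 1)(b + 2)(b + 3) = 0 at b ∈ {-3, -2, 1, 3}.
The Hessian is diagonal: diag(f_aa, f_bb). Second derivatives: f_aa(1)=2; f_bb(-3)=1440, f_bb(-2)=-900, f_bb(1)=1440, f_bb(3)=-3600.
Local minima occur where both diagonal entries positive: (1, -3), (1, 1). Count: 2.

2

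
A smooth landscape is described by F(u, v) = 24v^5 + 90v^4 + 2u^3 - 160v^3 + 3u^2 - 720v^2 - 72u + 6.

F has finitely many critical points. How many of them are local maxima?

F separates as a function of u plus a function of v, so ∇F=0 decouples.
∂F/∂u = 6(u - 3)(u + 4) = 0 at u ∈ {-4, 3}; ∂F/∂v = 120v(v - 2)(v + 2)(v + 3) = 0 at v ∈ {-3, -2, 0, 2}.
The Hessian is diagonal: diag(F_uu, F_vv). Second derivatives: F_uu(-4)=-42, F_uu(3)=42; F_vv(-3)=-1800, F_vv(-2)=960, F_vv(0)=-1440, F_vv(2)=4800.
Local maxima occur where both diagonal entries negative: (-4, -3), (-4, 0). Count: 2.

2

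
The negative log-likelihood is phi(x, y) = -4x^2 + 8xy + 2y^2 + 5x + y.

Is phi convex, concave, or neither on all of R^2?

phi is quadratic, so its Hessian is the constant matrix H = [[-8, 8], [8, 4]].
det(H) = -96, tr(H) = -4.
det(H) < 0, so H is indefinite: neither convex nor concave.

neither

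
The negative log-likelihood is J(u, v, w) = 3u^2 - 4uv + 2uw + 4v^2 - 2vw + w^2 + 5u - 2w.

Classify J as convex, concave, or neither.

convex

J is quadratic, so its Hessian is the constant matrix H = [[6, -4, 2], [-4, 8, -2], [2, -2, 2]].
Leading principal minors: 6, 32, 40.
All positive ⇒ H ≻ 0 ⇒ convex.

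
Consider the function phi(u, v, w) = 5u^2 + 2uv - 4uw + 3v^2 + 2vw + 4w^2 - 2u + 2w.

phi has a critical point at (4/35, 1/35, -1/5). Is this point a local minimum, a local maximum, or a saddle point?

local minimum

The Hessian is constant: H = [[10, 2, -4], [2, 6, 2], [-4, 2, 8]].
Leading principal minors: Δ₁ = 10, Δ₂ = 56, Δ₃ = 280.
All leading minors are positive, so H is positive definite: a local minimum.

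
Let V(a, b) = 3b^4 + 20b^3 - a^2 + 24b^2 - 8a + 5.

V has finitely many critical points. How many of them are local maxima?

V separates as a function of a plus a function of b, so ∇V=0 decouples.
∂V/∂a = -2(a + 4) = 0 at a ∈ {-4}; ∂V/∂b = 12b(b + 1)(b + 4) = 0 at b ∈ {-4, -1, 0}.
The Hessian is diagonal: diag(V_aa, V_bb). Second derivatives: V_aa(-4)=-2; V_bb(-4)=144, V_bb(-1)=-36, V_bb(0)=48.
Local maxima occur where both diagonal entries negative: (-4, -1). Count: 1.

1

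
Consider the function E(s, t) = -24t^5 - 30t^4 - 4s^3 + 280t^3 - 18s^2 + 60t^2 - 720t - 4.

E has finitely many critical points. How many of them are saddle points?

4

E separates as a function of s plus a function of t, so ∇E=0 decouples.
∂E/∂s = -12s(s + 3) = 0 at s ∈ {-3, 0}; ∂E/∂t = -120(t - 2)(t - 1)(t + 1)(t + 3) = 0 at t ∈ {-3, -1, 1, 2}.
The Hessian is diagonal: diag(E_ss, E_tt). Second derivatives: E_ss(-3)=36, E_ss(0)=-36; E_tt(-3)=4800, E_tt(-1)=-1440, E_tt(1)=960, E_tt(2)=-1800.
Saddle points occur where the two diagonal entries have opposite signs: (-3, -1), (-3, 2), (0, -3), (0, 1). Count: 4.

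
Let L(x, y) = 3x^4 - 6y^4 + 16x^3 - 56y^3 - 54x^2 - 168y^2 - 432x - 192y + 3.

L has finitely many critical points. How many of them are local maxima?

2

L separates as a function of x plus a function of y, so ∇L=0 decouples.
∂L/∂x = 12(x - 3)(x + 3)(x + 4) = 0 at x ∈ {-4, -3, 3}; ∂L/∂y = -24(y + 1)(y + 2)(y + 4) = 0 at y ∈ {-4, -2, -1}.
The Hessian is diagonal: diag(L_xx, L_yy). Second derivatives: L_xx(-4)=84, L_xx(-3)=-72, L_xx(3)=504; L_yy(-4)=-144, L_yy(-2)=48, L_yy(-1)=-72.
Local maxima occur where both diagonal entries negative: (-3, -4), (-3, -1). Count: 2.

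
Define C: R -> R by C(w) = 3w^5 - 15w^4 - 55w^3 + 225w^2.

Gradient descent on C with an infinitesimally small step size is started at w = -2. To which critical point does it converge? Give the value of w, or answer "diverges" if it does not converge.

C'(w) = 15w(w - 5)(w - 2)(w + 3), so C'(-2) = -840.
Gradient descent moves in the -C' direction, i.e. w is increasing.
The nearest critical point in that direction is w = 0, where C'' = 450 > 0 (a local minimum). The iterate converges there.

0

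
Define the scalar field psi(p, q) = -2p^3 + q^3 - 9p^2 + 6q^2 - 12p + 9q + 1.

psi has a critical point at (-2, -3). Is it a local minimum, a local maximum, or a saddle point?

saddle point

The mixed partial ∂²psi/∂p∂q is 0, so the Hessian at any point is diag(psi_pp, psi_qq) = diag(-6(2p + 3), 6(q + 2)).
At (-2, -3): H = diag(6, -6).
The eigenvalues have opposite signs, so H is indefinite: a saddle point.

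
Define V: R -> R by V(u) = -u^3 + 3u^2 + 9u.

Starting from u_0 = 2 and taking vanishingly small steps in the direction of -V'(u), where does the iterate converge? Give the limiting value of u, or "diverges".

-1

V'(u) = -3(u - 3)(u + 1), so V'(2) = 9.
Gradient descent moves in the -V' direction, i.e. u is decreasing.
The nearest critical point in that direction is u = -1, where V'' = 12 > 0 (a local minimum). The iterate converges there.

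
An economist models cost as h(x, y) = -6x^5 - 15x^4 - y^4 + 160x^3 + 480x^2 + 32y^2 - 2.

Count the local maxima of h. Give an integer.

4

h separates as a function of x plus a function of y, so ∇h=0 decouples.
∂h/∂x = -30x(x - 4)(x + 2)(x + 4) = 0 at x ∈ {-4, -2, 0, 4}; ∂h/∂y = -4y(y - 4)(y + 4) = 0 at y ∈ {-4, 0, 4}.
The Hessian is diagonal: diag(h_xx, h_yy). Second derivatives: h_xx(-4)=1920, h_xx(-2)=-720, h_xx(0)=960, h_xx(4)=-5760; h_yy(-4)=-128, h_yy(0)=64, h_yy(4)=-128.
Local maxima occur where both diagonal entries negative: (-2, -4), (-2, 4), (4, -4), (4, 4). Count: 4.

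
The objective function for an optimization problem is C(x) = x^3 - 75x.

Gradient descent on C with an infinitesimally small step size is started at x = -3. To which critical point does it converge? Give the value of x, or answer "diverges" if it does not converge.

C'(x) = 3(x - 5)(x + 5), so C'(-3) = -48.
Gradient descent moves in the -C' direction, i.e. x is increasing.
The nearest critical point in that direction is x = 5, where C'' = 30 > 0 (a local minimum). The iterate converges there.

5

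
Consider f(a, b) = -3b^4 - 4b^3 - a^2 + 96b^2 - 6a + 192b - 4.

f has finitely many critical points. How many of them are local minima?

f separates as a function of a plus a function of b, so ∇f=0 decouples.
∂f/∂a = -2(a + 3) = 0 at a ∈ {-3}; ∂f/∂b = -12(b - 4)(b + 1)(b + 4) = 0 at b ∈ {-4, -1, 4}.
The Hessian is diagonal: diag(f_aa, f_bb). Second derivatives: f_aa(-3)=-2; f_bb(-4)=-288, f_bb(-1)=180, f_bb(4)=-480.
Local minima occur where both diagonal entries positive: none. Count: 0.

0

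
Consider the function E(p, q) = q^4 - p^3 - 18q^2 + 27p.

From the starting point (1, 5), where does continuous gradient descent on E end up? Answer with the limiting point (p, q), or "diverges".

E is separable, so gradient descent decouples: p follows -∂E/∂p, q follows -∂E/∂q.
∂E/∂p = -3(p - 3)(p + 3); at p=1 this is 24, so p decreases.
∂E/∂q = 4q(q - 3)(q + 3); at q=5 this is 320, so q decreases.
p converges to its nearest critical value -3 (a local min of the p-part); q converges to 3. The iterate converges to (-3, 3).

(-3, 3)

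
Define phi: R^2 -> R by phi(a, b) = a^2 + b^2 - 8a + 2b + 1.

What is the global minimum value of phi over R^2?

phi(a,b) separates as P(a) + Q(b) + 1, so its minimum is min P + min Q + 1.
P'(a) = 2a - 8 vanishes at a ∈ {4}; Q'(b) = 2b + 2 vanishes at b ∈ {-1}.
Local minima of P (where P''>0): P(4)=-16. Local minima of Q: Q(-1)=-1.
So the global minimum of phi is P(4) + Q(-1) + 1 = -16 − 1 + 1 = -16, attained at (4, -1).

-16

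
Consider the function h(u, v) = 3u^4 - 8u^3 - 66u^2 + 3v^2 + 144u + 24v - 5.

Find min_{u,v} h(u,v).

h(u,v) separates as P(u) + Q(v) − 5, so its minimum is min P + min Q − 5.
P'(u) = 12(u - 4)(u - 1)(u + 3) vanishes at u ∈ {-3, 1, 4}; Q'(v) = 6v + 24 vanishes at v ∈ {-4}.
Local minima of P (where P''>0): P(-3)=-567, P(4)=-224. Local minima of Q: Q(-4)=-48.
So the global minimum of h is P(-3) + Q(-4) − 5 = -567 − 48 − 5 = -620, attained at (-3, -4).

-620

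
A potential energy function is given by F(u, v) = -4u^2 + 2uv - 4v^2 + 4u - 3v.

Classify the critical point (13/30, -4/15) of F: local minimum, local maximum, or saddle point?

local maximum

The Hessian of F is constant: H = [[-8, 2], [2, -8]].
det(H) = (-8)·(-8) − 2² = 60.
det(H) > 0 and tr(H) = -16 < 0, so H is negative definite and the point is a local maximum.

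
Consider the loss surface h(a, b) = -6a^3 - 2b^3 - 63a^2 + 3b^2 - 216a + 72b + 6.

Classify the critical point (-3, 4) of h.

local maximum

The mixed partial ∂²h/∂a∂b is 0, so the Hessian at any point is diag(h_aa, h_bb) = diag(-18(2a + 7), 6(-2b + 1)).
At (-3, 4): H = diag(-18, -42).
Both eigenvalues are negative, so H is negative definite: a local maximum.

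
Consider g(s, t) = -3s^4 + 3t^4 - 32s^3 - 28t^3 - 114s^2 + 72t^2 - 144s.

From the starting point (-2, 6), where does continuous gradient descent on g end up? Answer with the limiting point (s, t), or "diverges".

g is separable, so gradient descent decouples: s follows -∂g/∂s, t follows -∂g/∂t.
∂g/∂s = -12(s + 1)(s + 3)(s + 4); at s=-2 this is 24, so s decreases.
∂g/∂t = 12t(t - 4)(t - 3); at t=6 this is 432, so t decreases.
s converges to its nearest critical value -3 (a local min of the s-part); t converges to 4. The iterate converges to (-3, 4).

(-3, 4)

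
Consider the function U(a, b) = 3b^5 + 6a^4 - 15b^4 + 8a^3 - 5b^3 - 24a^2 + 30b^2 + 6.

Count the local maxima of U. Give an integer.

2

U separates as a function of a plus a function of b, so ∇U=0 decouples.
∂U/∂a = 24a(a - 1)(a + 2) = 0 at a ∈ {-2, 0, 1}; ∂U/∂b = 15b(b - 4)(b - 1)(b + 1) = 0 at b ∈ {-1, 0, 1, 4}.
The Hessian is diagonal: diag(U_aa, U_bb). Second derivatives: U_aa(-2)=144, U_aa(0)=-48, U_aa(1)=72; U_bb(-1)=-150, U_bb(0)=60, U_bb(1)=-90, U_bb(4)=900.
Local maxima occur where both diagonal entries negative: (0, -1), (0, 1). Count: 2.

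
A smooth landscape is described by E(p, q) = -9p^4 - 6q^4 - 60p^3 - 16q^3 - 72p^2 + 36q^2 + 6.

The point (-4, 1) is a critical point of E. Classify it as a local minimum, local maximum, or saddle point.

The mixed partial ∂²E/∂p∂q is 0, so the Hessian at any point is diag(E_pp, E_qq) = diag(-36(3p^2 + 10p + 4), 24(-3q^2 - 4q + 3)).
At (-4, 1): H = diag(-432, -96).
Both eigenvalues are negative, so H is negative definite: a local maximum.

local maximum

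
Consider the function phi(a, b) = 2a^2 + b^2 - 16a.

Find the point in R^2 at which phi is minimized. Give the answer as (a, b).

(4, 0)

phi(a,b) separates as P(a) + Q(b), so its minimum is min P + min Q.
P'(a) = 4a - 16 vanishes at a ∈ {4}; Q'(b) = 2b vanishes at b ∈ {0}.
Local minima of P (where P''>0): P(4)=-32. Local minima of Q: Q(0)=0.
So the global minimum of phi is P(4) + Q(0) = -32 + 0 = -32, attained at (4, 0).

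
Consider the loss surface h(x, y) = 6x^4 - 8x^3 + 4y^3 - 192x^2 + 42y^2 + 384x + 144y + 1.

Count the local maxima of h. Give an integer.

h separates as a function of x plus a function of y, so ∇h=0 decouples.
∂h/∂x = 24(x - 4)(x - 1)(x + 4) = 0 at x ∈ {-4, 1, 4}; ∂h/∂y = 12(y + 3)(y + 4) = 0 at y ∈ {-4, -3}.
The Hessian is diagonal: diag(h_xx, h_yy). Second derivatives: h_xx(-4)=960, h_xx(1)=-360, h_xx(4)=576; h_yy(-4)=-12, h_yy(-3)=12.
Local maxima occur where both diagonal entries negative: (1, -4). Count: 1.

1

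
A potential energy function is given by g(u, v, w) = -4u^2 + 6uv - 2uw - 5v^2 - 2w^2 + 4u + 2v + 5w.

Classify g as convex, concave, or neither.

g is quadratic, so its Hessian is the constant matrix H = [[-8, 6, -2], [6, -10, 0], [-2, 0, -4]].
Leading principal minors: -8, 44, -136.
Signs alternate −, +, − ⇒ H ≺ 0 ⇒ concave.

concave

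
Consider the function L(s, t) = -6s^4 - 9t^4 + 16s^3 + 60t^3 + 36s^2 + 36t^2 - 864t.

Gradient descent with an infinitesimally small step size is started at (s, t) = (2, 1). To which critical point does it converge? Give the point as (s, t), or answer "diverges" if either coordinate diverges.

(0, 3)

L is separable, so gradient descent decouples: s follows -∂L/∂s, t follows -∂L/∂t.
∂L/∂s = -24s(s - 3)(s + 1); at s=2 this is 144, so s decreases.
∂L/∂t = -36(t - 4)(t - 3)(t + 2); at t=1 this is -648, so t increases.
s converges to its nearest critical value 0 (a local min of the s-part); t converges to 3. The iterate converges to (0, 3).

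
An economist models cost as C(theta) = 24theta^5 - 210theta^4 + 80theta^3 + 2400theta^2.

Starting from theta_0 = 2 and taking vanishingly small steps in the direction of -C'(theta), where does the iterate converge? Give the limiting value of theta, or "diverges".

0

C'(theta) = 120theta(theta - 5)(theta - 4)(theta + 2), so C'(2) = 5760.
Gradient descent moves in the -C' direction, i.e. theta is decreasing.
The nearest critical point in that direction is theta = 0, where C'' = 4800 > 0 (a local minimum). The iterate converges there.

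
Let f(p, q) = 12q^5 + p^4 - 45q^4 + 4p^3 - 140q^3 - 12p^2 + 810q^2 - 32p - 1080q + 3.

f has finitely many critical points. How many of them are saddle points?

6

f separates as a function of p plus a function of q, so ∇f=0 decouples.
∂f/∂p = 4(p - 2)(p + 1)(p + 4) = 0 at p ∈ {-4, -1, 2}; ∂f/∂q = 60(q - 3)(q - 2)(q - 1)(q + 3) = 0 at q ∈ {-3, 1, 2, 3}.
The Hessian is diagonal: diag(f_pp, f_qq). Second derivatives: f_pp(-4)=72, f_pp(-1)=-36, f_pp(2)=72; f_qq(-3)=-7200, f_qq(1)=480, f_qq(2)=-300, f_qq(3)=720.
Saddle points occur where the two diagonal entries have opposite signs: (-4, -3), (-4, 2), (-1, 1), (-1, 3), (2, -3), (2, 2). Count: 6.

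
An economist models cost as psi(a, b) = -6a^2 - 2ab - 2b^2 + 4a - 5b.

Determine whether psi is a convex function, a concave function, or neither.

psi is quadratic, so its Hessian is the constant matrix H = [[-12, -2], [-2, -4]].
det(H) = 44, tr(H) = -16.
det(H) > 0 and tr(H) < 0, so H is negative definite everywhere: concave.

concave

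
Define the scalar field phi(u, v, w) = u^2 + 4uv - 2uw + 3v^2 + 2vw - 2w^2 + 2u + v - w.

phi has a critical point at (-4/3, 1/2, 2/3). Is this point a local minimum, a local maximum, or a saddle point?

The Hessian is constant: H = [[2, 4, -2], [4, 6, 2], [-2, 2, -4]].
Leading principal minors: Δ₁ = 2, Δ₂ = -4, Δ₃ = -48.
The minors fit neither the all-positive nor the alternating-sign pattern, so H is indefinite: a saddle point.

saddle point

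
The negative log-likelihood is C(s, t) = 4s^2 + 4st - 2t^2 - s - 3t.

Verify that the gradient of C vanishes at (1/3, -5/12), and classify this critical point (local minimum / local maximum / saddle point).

saddle point

∇C = (8s + 4t - 1, 4s - 4t - 3); substituting (1/3, -5/12) gives ∇C = (0, 0), so (1/3, -5/12) is indeed a critical point.
The Hessian of C is constant: H = [[8, 4], [4, -4]].
det(H) = 8·(-4) − 4² = -48.
Since det(H) < 0, H is indefinite and the critical point is a saddle point.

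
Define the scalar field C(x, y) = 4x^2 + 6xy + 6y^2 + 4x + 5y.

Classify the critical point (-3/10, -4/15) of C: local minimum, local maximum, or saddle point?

The Hessian of C is constant: H = [[8, 6], [6, 12]].
det(H) = 8·12 − 6² = 60.
det(H) > 0 and tr(H) = 20 > 0, so H is positive definite and the point is a local minimum.

local minimum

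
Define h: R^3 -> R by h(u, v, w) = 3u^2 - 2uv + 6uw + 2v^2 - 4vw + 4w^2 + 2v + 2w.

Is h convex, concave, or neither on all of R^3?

convex

h is quadratic, so its Hessian is the constant matrix H = [[6, -2, 6], [-2, 4, -4], [6, -4, 8]].
Leading principal minors: 6, 20, 16.
All positive ⇒ H ≻ 0 ⇒ convex.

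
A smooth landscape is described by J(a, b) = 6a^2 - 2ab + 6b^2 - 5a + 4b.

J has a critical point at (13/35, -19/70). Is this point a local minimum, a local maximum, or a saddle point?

local minimum

The Hessian of J is constant: H = [[12, -2], [-2, 12]].
det(H) = 12·12 − (-2)² = 140.
det(H) > 0 and tr(H) = 24 > 0, so H is positive definite and the point is a local minimum.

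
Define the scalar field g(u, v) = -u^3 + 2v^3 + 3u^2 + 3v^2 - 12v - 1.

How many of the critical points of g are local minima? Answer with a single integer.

g separates as a function of u plus a function of v, so ∇g=0 decouples.
∂g/∂u = -3u(u - 2) = 0 at u ∈ {0, 2}; ∂g/∂v = 6(v - 1)(v + 2) = 0 at v ∈ {-2, 1}.
The Hessian is diagonal: diag(g_uu, g_vv). Second derivatives: g_uu(0)=6, g_uu(2)=-6; g_vv(-2)=-18, g_vv(1)=18.
Local minima occur where both diagonal entries positive: (0, 1). Count: 1.

1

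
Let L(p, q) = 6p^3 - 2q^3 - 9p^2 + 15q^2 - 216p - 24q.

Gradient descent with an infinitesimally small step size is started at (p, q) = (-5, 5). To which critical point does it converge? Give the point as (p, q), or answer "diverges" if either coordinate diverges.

diverges

L is separable, so gradient descent decouples: p follows -∂L/∂p, q follows -∂L/∂q.
∂L/∂p = 18(p - 4)(p + 3); at p=-5 this is 324, so p decreases.
∂L/∂q = -6(q - 4)(q - 1); at q=5 this is -24, so q increases.
The p-coordinate has no critical point in that direction and runs off to infinity.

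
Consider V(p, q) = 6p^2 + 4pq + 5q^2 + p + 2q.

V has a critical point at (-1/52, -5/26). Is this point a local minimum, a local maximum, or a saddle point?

The Hessian of V is constant: H = [[12, 4], [4, 10]].
det(H) = 12·10 − 4² = 104.
det(H) > 0 and tr(H) = 22 > 0, so H is positive definite and the point is a local minimum.

local minimum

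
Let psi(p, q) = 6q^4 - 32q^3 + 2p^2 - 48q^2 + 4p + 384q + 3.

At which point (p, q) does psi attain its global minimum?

psi(p,q) separates as A(p) + B(q) + 3, so its minimum is min A + min B + 3.
A'(p) = 4p + 4 vanishes at p ∈ {-1}; B'(q) = 24(q - 4)(q - 2)(q + 2) vanishes at q ∈ {-2, 2, 4}.
Local minima of A (where A''>0): A(-1)=-2. Local minima of B: B(-2)=-608, B(4)=256.
So the global minimum of psi is A(-1) + B(-2) + 3 = -2 − 608 + 3 = -607, attained at (-1, -2).

(-1, -2)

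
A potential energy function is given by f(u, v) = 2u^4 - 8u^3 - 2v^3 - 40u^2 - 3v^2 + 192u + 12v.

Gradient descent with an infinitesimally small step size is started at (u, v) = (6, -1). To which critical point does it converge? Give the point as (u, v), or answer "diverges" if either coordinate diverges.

(4, -2)

f is separable, so gradient descent decouples: u follows -∂f/∂u, v follows -∂f/∂v.
∂f/∂u = 8(u - 4)(u - 2)(u + 3); at u=6 this is 576, so u decreases.
∂f/∂v = -6(v - 1)(v + 2); at v=-1 this is 12, so v decreases.
u converges to its nearest critical value 4 (a local min of the u-part); v converges to -2. The iterate converges to (4, -2).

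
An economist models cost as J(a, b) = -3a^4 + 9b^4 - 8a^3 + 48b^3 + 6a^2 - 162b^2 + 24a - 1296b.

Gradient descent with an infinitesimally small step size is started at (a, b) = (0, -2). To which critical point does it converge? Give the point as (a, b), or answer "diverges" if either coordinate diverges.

J is separable, so gradient descent decouples: a follows -∂J/∂a, b follows -∂J/∂b.
∂J/∂a = -12(a - 1)(a + 1)(a + 2); at a=0 this is 24, so a decreases.
∂J/∂b = 36(b - 3)(b + 3)(b + 4); at b=-2 this is -360, so b increases.
a converges to its nearest critical value -1 (a local min of the a-part); b converges to 3. The iterate converges to (-1, 3).

(-1, 3)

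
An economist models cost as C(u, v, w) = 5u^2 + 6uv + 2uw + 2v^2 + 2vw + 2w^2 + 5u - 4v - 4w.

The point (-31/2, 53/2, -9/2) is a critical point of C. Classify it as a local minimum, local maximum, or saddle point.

local minimum

The Hessian is constant: H = [[10, 6, 2], [6, 4, 2], [2, 2, 4]].
Leading principal minors: Δ₁ = 10, Δ₂ = 4, Δ₃ = 8.
All leading minors are positive, so H is positive definite: a local minimum.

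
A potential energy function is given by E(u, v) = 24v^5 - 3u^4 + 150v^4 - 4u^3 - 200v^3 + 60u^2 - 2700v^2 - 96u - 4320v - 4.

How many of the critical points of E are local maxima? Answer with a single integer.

E separates as a function of u plus a function of v, so ∇E=0 decouples.
∂E/∂u = -12(u - 2)(u - 1)(u + 4) = 0 at u ∈ {-4, 1, 2}; ∂E/∂v = 120(v - 3)(v + 1)(v + 3)(v + 4) = 0 at v ∈ {-4, -3, -1, 3}.
The Hessian is diagonal: diag(E_uu, E_vv). Second derivatives: E_uu(-4)=-360, E_uu(1)=60, E_uu(2)=-72; E_vv(-4)=-2520, E_vv(-3)=1440, E_vv(-1)=-2880, E_vv(3)=20160.
Local maxima occur where both diagonal entries negative: (-4, -4), (-4, -1), (2, -4), (2, -1). Count: 4.

4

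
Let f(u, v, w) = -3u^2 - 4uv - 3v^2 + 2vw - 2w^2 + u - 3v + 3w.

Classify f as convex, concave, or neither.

concave

f is quadratic, so its Hessian is the constant matrix H = [[-6, -4, 0], [-4, -6, 2], [0, 2, -4]].
Leading principal minors: -6, 20, -56.
Signs alternate −, +, − ⇒ H ≺ 0 ⇒ concave.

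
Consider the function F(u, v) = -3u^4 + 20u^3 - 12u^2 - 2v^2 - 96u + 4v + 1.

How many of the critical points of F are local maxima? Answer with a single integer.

F separates as a function of u plus a function of v, so ∇F=0 decouples.
∂F/∂u = -12(u - 4)(u - 2)(u + 1) = 0 at u ∈ {-1, 2, 4}; ∂F/∂v = -4(v - 1) = 0 at v ∈ {1}.
The Hessian is diagonal: diag(F_uu, F_vv). Second derivatives: F_uu(-1)=-180, F_uu(2)=72, F_uu(4)=-120; F_vv(1)=-4.
Local maxima occur where both diagonal entries negative: (-1, 1), (4, 1). Count: 2.

2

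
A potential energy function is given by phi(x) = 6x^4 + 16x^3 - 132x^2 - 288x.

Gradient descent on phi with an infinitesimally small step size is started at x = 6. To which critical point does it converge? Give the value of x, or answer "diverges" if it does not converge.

3

phi'(x) = 24(x - 3)(x + 1)(x + 4), so phi'(6) = 5040.
Gradient descent moves in the -phi' direction, i.e. x is decreasing.
The nearest critical point in that direction is x = 3, where phi'' = 672 > 0 (a local minimum). The iterate converges there.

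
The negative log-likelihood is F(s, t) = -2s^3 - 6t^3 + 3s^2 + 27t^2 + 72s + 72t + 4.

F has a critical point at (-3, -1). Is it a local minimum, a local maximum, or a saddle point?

The mixed partial ∂²F/∂s∂t is 0, so the Hessian at any point is diag(F_ss, F_tt) = diag(6(-2s + 1), 18(-2t + 3)).
At (-3, -1): H = diag(42, 90).
Both eigenvalues are positive, so H is positive definite: a local minimum.

local minimum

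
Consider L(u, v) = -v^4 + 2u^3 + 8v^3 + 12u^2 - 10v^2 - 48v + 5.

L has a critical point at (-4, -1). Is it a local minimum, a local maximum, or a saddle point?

The mixed partial ∂²L/∂u∂v is 0, so the Hessian at any point is diag(L_uu, L_vv) = diag(12(u + 2), 4(-3v^2 + 12v - 5)).
At (-4, -1): H = diag(-24, -80).
Both eigenvalues are negative, so H is negative definite: a local maximum.

local maximum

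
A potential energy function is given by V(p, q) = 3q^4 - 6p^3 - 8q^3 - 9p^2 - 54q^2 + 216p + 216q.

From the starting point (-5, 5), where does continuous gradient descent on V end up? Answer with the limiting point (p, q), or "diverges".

V is separable, so gradient descent decouples: p follows -∂V/∂p, q follows -∂V/∂q.
∂V/∂p = -18(p - 3)(p + 4); at p=-5 this is -144, so p increases.
∂V/∂q = 12(q - 3)(q - 2)(q + 3); at q=5 this is 576, so q decreases.
p converges to its nearest critical value -4 (a local min of the p-part); q converges to 3. The iterate converges to (-4, 3).

(-4, 3)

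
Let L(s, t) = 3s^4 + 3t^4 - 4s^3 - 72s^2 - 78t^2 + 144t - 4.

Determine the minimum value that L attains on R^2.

L(s,t) separates as P(s) + Q(t) − 4, so its minimum is min P + min Q − 4.
P'(s) = 12s(s - 4)(s + 3) vanishes at s ∈ {-3, 0, 4}; Q'(t) = 12(t - 3)(t - 1)(t + 4) vanishes at t ∈ {-4, 1, 3}.
Local minima of P (where P''>0): P(-3)=-297, P(4)=-640. Local minima of Q: Q(-4)=-1056, Q(3)=-27.
So the global minimum of L is P(4) + Q(-4) − 4 = -640 − 1056 − 4 = -1700, attained at (4, -4).

-1700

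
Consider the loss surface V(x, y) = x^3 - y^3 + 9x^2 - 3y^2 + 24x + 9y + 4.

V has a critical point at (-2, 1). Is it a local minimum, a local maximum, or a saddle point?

saddle point

The mixed partial ∂²V/∂x∂y is 0, so the Hessian at any point is diag(V_xx, V_yy) = diag(6(x + 3), -6(y + 1)).
At (-2, 1): H = diag(6, -12).
The eigenvalues have opposite signs, so H is indefinite: a saddle point.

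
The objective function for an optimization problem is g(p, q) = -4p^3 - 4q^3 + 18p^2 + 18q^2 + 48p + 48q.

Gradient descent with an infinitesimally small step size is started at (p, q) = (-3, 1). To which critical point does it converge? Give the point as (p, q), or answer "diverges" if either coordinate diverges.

g is separable, so gradient descent decouples: p follows -∂g/∂p, q follows -∂g/∂q.
∂g/∂p = -12(p - 4)(p + 1); at p=-3 this is -168, so p increases.
∂g/∂q = -12(q - 4)(q + 1); at q=1 this is 72, so q decreases.
p converges to its nearest critical value -1 (a local min of the p-part); q converges to -1. The iterate converges to (-1, -1).

(-1, -1)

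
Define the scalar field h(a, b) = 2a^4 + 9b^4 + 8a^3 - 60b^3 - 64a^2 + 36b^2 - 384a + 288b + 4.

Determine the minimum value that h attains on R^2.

-1715

h(a,b) separates as P(a) + Q(b) + 4, so its minimum is min P + min Q + 4.
P'(a) = 8(a - 4)(a + 3)(a + 4) vanishes at a ∈ {-4, -3, 4}; Q'(b) = 36(b - 4)(b - 2)(b + 1) vanishes at b ∈ {-1, 2, 4}.
Local minima of P (where P''>0): P(-4)=512, P(4)=-1536. Local minima of Q: Q(-1)=-183, Q(4)=192.
So the global minimum of h is P(4) + Q(-1) + 4 = -1536 − 183 + 4 = -1715, attained at (4, -1).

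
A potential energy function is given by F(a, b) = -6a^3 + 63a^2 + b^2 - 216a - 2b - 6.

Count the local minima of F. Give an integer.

F separates as a function of a plus a function of b, so ∇F=0 decouples.
∂F/∂a = -18(a - 4)(a - 3) = 0 at a ∈ {3, 4}; ∂F/∂b = 2(b - 1) = 0 at b ∈ {1}.
The Hessian is diagonal: diag(F_aa, F_bb). Second derivatives: F_aa(3)=18, F_aa(4)=-18; F_bb(1)=2.
Local minima occur where both diagonal entries positive: (3, 1). Count: 1.

1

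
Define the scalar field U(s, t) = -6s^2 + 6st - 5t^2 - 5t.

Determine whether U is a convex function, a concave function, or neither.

U is quadratic, so its Hessian is the constant matrix H = [[-12, 6], [6, -10]].
det(H) = 84, tr(H) = -22.
det(H) > 0 and tr(H) < 0, so H is negative definite everywhere: concave.

concave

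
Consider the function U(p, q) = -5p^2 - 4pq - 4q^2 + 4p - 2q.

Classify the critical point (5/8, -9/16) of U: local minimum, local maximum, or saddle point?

local maximum

The Hessian of U is constant: H = [[-10, -4], [-4, -8]].
det(H) = (-10)·(-8) − (-4)² = 64.
det(H) > 0 and tr(H) = -18 < 0, so H is negative definite and the point is a local maximum.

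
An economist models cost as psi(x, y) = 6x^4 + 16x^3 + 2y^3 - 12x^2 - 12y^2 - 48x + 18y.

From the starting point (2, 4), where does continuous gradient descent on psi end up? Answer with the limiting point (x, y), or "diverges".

(1, 3)

psi is separable, so gradient descent decouples: x follows -∂psi/∂x, y follows -∂psi/∂y.
∂psi/∂x = 24(x - 1)(x + 1)(x + 2); at x=2 this is 288, so x decreases.
∂psi/∂y = 6(y - 3)(y - 1); at y=4 this is 18, so y decreases.
x converges to its nearest critical value 1 (a local min of the x-part); y converges to 3. The iterate converges to (1, 3).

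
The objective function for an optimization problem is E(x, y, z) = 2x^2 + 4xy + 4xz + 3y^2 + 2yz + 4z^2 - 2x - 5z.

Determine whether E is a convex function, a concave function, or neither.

E is quadratic, so its Hessian is the constant matrix H = [[4, 4, 4], [4, 6, 2], [4, 2, 8]].
Leading principal minors: 4, 8, 16.
All positive ⇒ H ≻ 0 ⇒ convex.

convex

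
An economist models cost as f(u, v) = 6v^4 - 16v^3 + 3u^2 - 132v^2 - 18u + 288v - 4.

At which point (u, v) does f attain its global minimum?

(3, -3)

f(u,v) separates as P(u) + Q(v) − 4, so its minimum is min P + min Q − 4.
P'(u) = 6u - 18 vanishes at u ∈ {3}; Q'(v) = 24(v - 4)(v - 1)(v + 3) vanishes at v ∈ {-3, 1, 4}.
Local minima of P (where P''>0): P(3)=-27. Local minima of Q: Q(-3)=-1134, Q(4)=-448.
So the global minimum of f is P(3) + Q(-3) − 4 = -27 − 1134 − 4 = -1165, attained at (3, -3).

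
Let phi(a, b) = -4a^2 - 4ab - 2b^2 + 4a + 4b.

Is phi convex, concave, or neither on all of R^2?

concave

phi is quadratic, so its Hessian is the constant matrix H = [[-8, -4], [-4, -4]].
det(H) = 16, tr(H) = -12.
det(H) > 0 and tr(H) < 0, so H is negative definite everywhere: concave.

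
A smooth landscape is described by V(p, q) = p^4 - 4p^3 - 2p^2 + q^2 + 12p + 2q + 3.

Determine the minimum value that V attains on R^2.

V(p,q) separates as A(p) + B(q) + 3, so its minimum is min A + min B + 3.
A'(p) = 4(p - 3)(p - 1)(p + 1) vanishes at p ∈ {-1, 1, 3}; B'(q) = 2q + 2 vanishes at q ∈ {-1}.
Local minima of A (where A''>0): A(-1)=-9, A(3)=-9. Local minima of B: B(-1)=-1.
So the global minimum of V is A(-1) + B(-1) + 3 = -9 − 1 + 3 = -7, attained at (-1, -1).

-7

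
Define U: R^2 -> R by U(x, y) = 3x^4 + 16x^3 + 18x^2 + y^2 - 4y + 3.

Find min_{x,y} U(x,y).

-28

U(x,y) separates as P(x) + Q(y) + 3, so its minimum is min P + min Q + 3.
P'(x) = 12x(x + 1)(x + 3) vanishes at x ∈ {-3, -1, 0}; Q'(y) = 2y - 4 vanishes at y ∈ {2}.
Local minima of P (where P''>0): P(-3)=-27, P(0)=0. Local minima of Q: Q(2)=-4.
So the global minimum of U is P(-3) + Q(2) + 3 = -27 − 4 + 3 = -28, attained at (-3, 2).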